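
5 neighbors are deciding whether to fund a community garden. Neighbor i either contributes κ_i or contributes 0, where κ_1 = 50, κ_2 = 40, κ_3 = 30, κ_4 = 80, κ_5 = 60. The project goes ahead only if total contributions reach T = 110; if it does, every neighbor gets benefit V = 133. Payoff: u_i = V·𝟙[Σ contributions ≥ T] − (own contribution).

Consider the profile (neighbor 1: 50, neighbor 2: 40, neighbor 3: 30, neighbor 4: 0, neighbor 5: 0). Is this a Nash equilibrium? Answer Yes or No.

Total = 120 ≥ 110: provided.
Neighbor 1 (pledges 50, payoff 83): dropping to 0 → total 70, payoff 0. No gain.
Neighbor 2 (pledges 40, payoff 93): dropping to 0 → total 80, payoff 0. No gain.
Neighbor 3 (pledges 30, payoff 103): dropping to 0 → total 90, payoff 0. No gain.
Neighbor 4 (pledges 0, payoff 133): pledging 80 → total 200, payoff 53. No gain.
Neighbor 5 (pledges 0, payoff 133): pledging 60 → total 180, payoff 73. No gain.

Yes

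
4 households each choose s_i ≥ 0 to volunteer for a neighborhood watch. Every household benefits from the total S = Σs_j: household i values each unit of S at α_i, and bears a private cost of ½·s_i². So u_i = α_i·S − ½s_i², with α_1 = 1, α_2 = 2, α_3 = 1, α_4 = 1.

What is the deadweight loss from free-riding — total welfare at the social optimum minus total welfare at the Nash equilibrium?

Household i's FOC: ∂u_i/∂s_i = α_i − s_i = 0, so s_i* = α_i.
NE contributions = (1, 2, 1, 1); S = 5.
W^NE = (Σα)·S − ½Σα_i² = 5² − ½·7 = 21.5.
Planner sets s_i = Σα_j = 5 for every i, so S^SO = 4·5 = 20.
W^SO = (Σα)·S^SO − ½·4·(Σα)² = (4/2)·5² = 50.
Deadweight loss = W^SO − W^NE = 28.5.

28.5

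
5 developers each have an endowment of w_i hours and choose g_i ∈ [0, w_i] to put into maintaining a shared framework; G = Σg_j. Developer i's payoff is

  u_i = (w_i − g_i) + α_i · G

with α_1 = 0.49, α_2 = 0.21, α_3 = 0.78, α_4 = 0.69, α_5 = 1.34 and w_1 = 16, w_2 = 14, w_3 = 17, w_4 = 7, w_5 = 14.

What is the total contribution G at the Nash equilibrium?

∂u_i/∂g_i = α_i − 1, so developer i contributes w_i if α_i > 1, else 0.
α_i > 1 for i ∈ {5}; NE contributions (0, 0, 0, 0, 14), G = 14.

14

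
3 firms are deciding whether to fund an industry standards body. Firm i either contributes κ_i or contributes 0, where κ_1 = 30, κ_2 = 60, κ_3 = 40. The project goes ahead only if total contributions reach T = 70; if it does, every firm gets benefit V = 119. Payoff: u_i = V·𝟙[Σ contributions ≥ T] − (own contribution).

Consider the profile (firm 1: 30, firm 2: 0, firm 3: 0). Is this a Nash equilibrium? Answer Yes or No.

No

Total = 30 < 70: not provided.
Firm 1 (pledges 30, payoff -30): dropping to 0 → total 0, payoff 0. Profitable deviation.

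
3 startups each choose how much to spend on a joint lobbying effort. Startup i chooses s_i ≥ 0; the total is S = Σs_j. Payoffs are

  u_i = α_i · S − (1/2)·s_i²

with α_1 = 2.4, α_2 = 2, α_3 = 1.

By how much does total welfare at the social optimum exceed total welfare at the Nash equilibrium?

19.96

Startup i's FOC: ∂u_i/∂s_i = α_i − s_i = 0, so s_i* = α_i.
NE contributions = (2.4, 2, 1); S = 5.4.
W^NE = (Σα)·S − ½Σα_i² = 5.4² − ½·10.76 = 23.78.
Planner sets s_i = Σα_j = 5.4 for every i, so S^SO = 3·5.4 = 16.2.
W^SO = (Σα)·S^SO − ½·3·(Σα)² = (3/2)·5.4² = 43.74.
Deadweight loss = W^SO − W^NE = 19.96.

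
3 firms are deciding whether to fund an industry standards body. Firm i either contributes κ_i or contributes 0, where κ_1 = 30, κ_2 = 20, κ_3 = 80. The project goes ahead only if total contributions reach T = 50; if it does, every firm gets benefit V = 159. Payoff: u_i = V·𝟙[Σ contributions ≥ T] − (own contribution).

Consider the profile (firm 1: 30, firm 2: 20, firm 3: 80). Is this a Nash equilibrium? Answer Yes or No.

Total = 130 ≥ 50: provided.
Firm 1 (pledges 30, payoff 129): dropping to 0 → total 100, payoff 159. Profitable deviation.

No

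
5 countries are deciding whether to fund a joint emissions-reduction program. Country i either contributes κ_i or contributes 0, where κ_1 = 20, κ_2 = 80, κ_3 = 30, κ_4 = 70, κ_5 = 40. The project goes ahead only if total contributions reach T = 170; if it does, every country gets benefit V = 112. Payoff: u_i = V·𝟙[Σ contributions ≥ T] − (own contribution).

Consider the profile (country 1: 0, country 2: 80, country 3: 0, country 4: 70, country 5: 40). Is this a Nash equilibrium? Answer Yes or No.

Yes

Total = 190 ≥ 170: provided.
Country 1 (pledges 0, payoff 112): pledging 20 → total 210, payoff 92. No gain.
Country 2 (pledges 80, payoff 32): dropping to 0 → total 110, payoff 0. No gain.
Country 3 (pledges 0, payoff 112): pledging 30 → total 220, payoff 82. No gain.
Country 4 (pledges 70, payoff 42): dropping to 0 → total 120, payoff 0. No gain.
Country 5 (pledges 40, payoff 72): dropping to 0 → total 150, payoff 0. No gain.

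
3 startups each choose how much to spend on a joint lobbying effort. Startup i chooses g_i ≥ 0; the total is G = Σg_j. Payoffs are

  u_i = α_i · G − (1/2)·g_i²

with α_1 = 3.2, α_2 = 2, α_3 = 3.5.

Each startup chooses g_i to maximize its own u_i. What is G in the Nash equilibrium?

8.7

Startup i's FOC: ∂u_i/∂g_i = α_i − g_i = 0, so g_i* = α_i.
NE contributions = (3.2, 2, 3.5); G = 8.7.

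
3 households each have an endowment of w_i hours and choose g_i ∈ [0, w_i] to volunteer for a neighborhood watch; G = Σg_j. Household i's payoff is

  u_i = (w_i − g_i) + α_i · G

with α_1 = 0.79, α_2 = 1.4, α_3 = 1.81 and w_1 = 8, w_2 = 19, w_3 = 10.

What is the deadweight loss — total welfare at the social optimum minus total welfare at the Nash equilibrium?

24

∂u_i/∂g_i = α_i − 1, so household i contributes w_i if α_i > 1, else 0.
α_i > 1 for i ∈ {2, 3}; NE contributions (0, 19, 10), G = 29.
W^NE = Σw_i − G^NE + (Σα_i)·G^NE = 37 + 3·29 = 124.
Planner: ∂(Σu_j)/∂g_i = Σα_j − 1 = 3 > 0, so everyone contributes w_i; G^SO = 37, W^SO = 37 + 3·37 = 148.
Deadweight loss = 24.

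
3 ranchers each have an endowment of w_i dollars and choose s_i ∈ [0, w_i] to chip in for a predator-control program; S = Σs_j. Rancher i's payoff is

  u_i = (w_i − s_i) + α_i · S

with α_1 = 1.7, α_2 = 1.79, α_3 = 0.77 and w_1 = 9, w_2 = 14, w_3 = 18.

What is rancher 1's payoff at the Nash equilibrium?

39.1

∂u_i/∂s_i = α_i − 1, so rancher i contributes w_i if α_i > 1, else 0.
α_i > 1 for i ∈ {1, 2}; NE contributions (9, 14, 0), S = 23.
u_1 = (9 − 9) + 1.7·23 = 39.1.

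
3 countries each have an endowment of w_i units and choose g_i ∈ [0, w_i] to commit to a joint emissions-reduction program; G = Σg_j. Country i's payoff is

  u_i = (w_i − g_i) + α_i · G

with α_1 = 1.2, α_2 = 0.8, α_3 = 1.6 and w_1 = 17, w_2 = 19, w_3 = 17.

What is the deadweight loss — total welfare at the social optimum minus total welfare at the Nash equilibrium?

∂u_i/∂g_i = α_i − 1, so country i contributes w_i if α_i > 1, else 0.
α_i > 1 for i ∈ {1, 3}; NE contributions (17, 0, 17), G = 34.
W^NE = Σw_i − G^NE + (Σα_i)·G^NE = 53 + 2.6·34 = 141.4.
Planner: ∂(Σu_j)/∂g_i = Σα_j − 1 = 2.6 > 0, so everyone contributes w_i; G^SO = 53, W^SO = 53 + 2.6·53 = 190.8.
Deadweight loss = 49.4.

49.4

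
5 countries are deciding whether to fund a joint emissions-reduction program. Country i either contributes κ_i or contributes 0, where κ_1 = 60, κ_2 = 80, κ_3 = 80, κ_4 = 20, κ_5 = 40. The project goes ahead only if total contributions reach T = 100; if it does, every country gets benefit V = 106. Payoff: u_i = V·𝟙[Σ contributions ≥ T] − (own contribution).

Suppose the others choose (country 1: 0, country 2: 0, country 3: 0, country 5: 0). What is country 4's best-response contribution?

0

Others' total = 0. Even contributing 20 gives 20 < 100: no benefit either way.
Best response: 0.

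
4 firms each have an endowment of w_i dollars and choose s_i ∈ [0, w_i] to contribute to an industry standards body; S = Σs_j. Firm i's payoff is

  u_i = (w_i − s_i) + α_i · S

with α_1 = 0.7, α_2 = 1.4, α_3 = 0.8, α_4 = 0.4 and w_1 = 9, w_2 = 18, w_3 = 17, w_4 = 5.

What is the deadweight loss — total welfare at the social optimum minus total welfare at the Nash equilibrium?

∂u_i/∂s_i = α_i − 1, so firm i contributes w_i if α_i > 1, else 0.
α_i > 1 for i ∈ {2}; NE contributions (0, 18, 0, 0), S = 18.
W^NE = Σw_i − S^NE + (Σα_i)·S^NE = 49 + 2.3·18 = 90.4.
Planner: ∂(Σu_j)/∂s_i = Σα_j − 1 = 2.3 > 0, so everyone contributes w_i; S^SO = 49, W^SO = 49 + 2.3·49 = 161.7.
Deadweight loss = 71.3.

71.3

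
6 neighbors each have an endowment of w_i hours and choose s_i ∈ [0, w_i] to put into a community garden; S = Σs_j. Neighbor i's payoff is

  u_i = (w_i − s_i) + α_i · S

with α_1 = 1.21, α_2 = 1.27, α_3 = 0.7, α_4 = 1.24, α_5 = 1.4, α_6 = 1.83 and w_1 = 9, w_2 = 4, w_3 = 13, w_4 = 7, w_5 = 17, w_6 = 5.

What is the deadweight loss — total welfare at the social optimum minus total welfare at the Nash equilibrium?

∂u_i/∂s_i = α_i − 1, so neighbor i contributes w_i if α_i > 1, else 0.
α_i > 1 for i ∈ {1, 2, 4, 5, 6}; NE contributions (9, 4, 0, 7, 17, 5), S = 42.
W^NE = Σw_i − S^NE + (Σα_i)·S^NE = 55 + 6.65·42 = 334.3.
Planner: ∂(Σu_j)/∂s_i = Σα_j − 1 = 6.65 > 0, so everyone contributes w_i; S^SO = 55, W^SO = 55 + 6.65·55 = 420.75.
Deadweight loss = 86.45.

86.45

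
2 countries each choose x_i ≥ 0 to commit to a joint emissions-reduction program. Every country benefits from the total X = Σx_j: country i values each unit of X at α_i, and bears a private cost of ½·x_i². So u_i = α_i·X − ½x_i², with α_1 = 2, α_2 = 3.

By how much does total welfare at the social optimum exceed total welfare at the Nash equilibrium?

6.5

Country i's FOC: ∂u_i/∂x_i = α_i − x_i = 0, so x_i* = α_i.
NE contributions = (2, 3); X = 5.
W^NE = (Σα)·X − ½Σα_i² = 5² − ½·13 = 18.5.
Planner sets x_i = Σα_j = 5 for every i, so X^SO = 2·5 = 10.
W^SO = (Σα)·X^SO − ½·2·(Σα)² = (2/2)·5² = 25.
Deadweight loss = W^SO − W^NE = 6.5.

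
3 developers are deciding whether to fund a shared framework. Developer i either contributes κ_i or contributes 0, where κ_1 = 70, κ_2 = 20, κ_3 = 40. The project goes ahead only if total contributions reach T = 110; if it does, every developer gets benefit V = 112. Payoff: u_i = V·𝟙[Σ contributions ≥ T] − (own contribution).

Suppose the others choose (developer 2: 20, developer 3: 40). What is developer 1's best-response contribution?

Others' total = 60. Contributing 70 brings total to 130 ≥ 110: gain V − κ_1 = 42.
Best response: 70.

70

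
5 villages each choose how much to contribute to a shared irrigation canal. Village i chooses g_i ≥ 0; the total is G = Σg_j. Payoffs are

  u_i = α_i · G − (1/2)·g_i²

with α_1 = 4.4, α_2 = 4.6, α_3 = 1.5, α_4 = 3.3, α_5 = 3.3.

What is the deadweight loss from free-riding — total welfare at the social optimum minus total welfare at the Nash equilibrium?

470.89

Village i's FOC: ∂u_i/∂g_i = α_i − g_i = 0, so g_i* = α_i.
NE contributions = (4.4, 4.6, 1.5, 3.3, 3.3); G = 17.1.
W^NE = (Σα)·G − ½Σα_i² = 17.1² − ½·64.55 = 260.135.
Planner sets g_i = Σα_j = 17.1 for every i, so G^SO = 5·17.1 = 85.5.
W^SO = (Σα)·G^SO − ½·5·(Σα)² = (5/2)·17.1² = 731.025.
Deadweight loss = W^SO − W^NE = 470.89.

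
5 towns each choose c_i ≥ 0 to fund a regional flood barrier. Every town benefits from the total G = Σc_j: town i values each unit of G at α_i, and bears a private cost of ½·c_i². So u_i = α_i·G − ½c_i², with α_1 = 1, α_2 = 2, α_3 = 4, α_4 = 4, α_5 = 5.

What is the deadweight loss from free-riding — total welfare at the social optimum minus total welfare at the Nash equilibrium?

Town i's FOC: ∂u_i/∂c_i = α_i − c_i = 0, so c_i* = α_i.
NE contributions = (1, 2, 4, 4, 5); G = 16.
W^NE = (Σα)·G − ½Σα_i² = 16² − ½·62 = 225.
Planner sets c_i = Σα_j = 16 for every i, so G^SO = 5·16 = 80.
W^SO = (Σα)·G^SO − ½·5·(Σα)² = (5/2)·16² = 640.
Deadweight loss = W^SO − W^NE = 415.

415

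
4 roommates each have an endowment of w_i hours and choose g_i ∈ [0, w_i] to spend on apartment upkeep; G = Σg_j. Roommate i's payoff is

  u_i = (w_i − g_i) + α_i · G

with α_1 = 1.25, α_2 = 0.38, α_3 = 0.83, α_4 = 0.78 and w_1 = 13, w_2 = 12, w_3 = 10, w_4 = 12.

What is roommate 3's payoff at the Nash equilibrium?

∂u_i/∂g_i = α_i − 1, so roommate i contributes w_i if α_i > 1, else 0.
α_i > 1 for i ∈ {1}; NE contributions (13, 0, 0, 0), G = 13.
u_3 = (10 − 0) + 0.83·13 = 20.79.

20.79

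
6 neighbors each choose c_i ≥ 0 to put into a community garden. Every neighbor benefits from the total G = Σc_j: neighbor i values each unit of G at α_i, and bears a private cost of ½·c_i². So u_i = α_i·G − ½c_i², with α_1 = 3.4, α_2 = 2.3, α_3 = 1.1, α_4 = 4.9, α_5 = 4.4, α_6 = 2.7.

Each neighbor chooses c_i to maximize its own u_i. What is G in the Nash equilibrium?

18.8

Neighbor i's FOC: ∂u_i/∂c_i = α_i − c_i = 0, so c_i* = α_i.
NE contributions = (3.4, 2.3, 1.1, 4.9, 4.4, 2.7); G = 18.8.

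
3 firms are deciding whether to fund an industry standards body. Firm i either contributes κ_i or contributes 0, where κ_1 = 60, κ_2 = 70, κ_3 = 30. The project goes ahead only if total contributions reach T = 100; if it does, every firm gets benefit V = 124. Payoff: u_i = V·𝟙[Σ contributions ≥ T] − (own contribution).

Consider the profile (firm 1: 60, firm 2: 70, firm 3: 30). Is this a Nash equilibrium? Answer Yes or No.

Total = 160 ≥ 100: provided.
Firm 1 (pledges 60, payoff 64): dropping to 0 → total 100, payoff 124. Profitable deviation.

No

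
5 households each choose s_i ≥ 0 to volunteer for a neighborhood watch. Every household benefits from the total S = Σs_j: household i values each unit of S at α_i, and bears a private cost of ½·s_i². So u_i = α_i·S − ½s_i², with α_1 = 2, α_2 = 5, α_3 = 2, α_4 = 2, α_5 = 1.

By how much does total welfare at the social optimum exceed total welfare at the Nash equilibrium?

Household i's FOC: ∂u_i/∂s_i = α_i − s_i = 0, so s_i* = α_i.
NE contributions = (2, 5, 2, 2, 1); S = 12.
W^NE = (Σα)·S − ½Σα_i² = 12² − ½·38 = 125.
Planner sets s_i = Σα_j = 12 for every i, so S^SO = 5·12 = 60.
W^SO = (Σα)·S^SO − ½·5·(Σα)² = (5/2)·12² = 360.
Deadweight loss = W^SO − W^NE = 235.

235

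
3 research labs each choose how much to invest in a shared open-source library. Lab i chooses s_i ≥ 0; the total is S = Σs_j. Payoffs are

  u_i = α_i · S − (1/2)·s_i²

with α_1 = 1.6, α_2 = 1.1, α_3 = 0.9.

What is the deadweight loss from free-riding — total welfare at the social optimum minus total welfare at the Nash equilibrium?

8.77

Lab i's FOC: ∂u_i/∂s_i = α_i − s_i = 0, so s_i* = α_i.
NE contributions = (1.6, 1.1, 0.9); S = 3.6.
W^NE = (Σα)·S − ½Σα_i² = 3.6² − ½·4.58 = 10.67.
Planner sets s_i = Σα_j = 3.6 for every i, so S^SO = 3·3.6 = 10.8.
W^SO = (Σα)·S^SO − ½·3·(Σα)² = (3/2)·3.6² = 19.44.
Deadweight loss = W^SO − W^NE = 8.77.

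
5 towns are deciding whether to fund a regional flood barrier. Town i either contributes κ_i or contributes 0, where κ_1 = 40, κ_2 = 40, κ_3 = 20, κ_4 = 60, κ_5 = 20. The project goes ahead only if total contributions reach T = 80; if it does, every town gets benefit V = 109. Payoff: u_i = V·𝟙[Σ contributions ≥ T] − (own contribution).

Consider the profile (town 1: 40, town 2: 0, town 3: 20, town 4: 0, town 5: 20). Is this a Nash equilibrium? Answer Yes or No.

Yes

Total = 80 ≥ 80: provided.
Town 1 (pledges 40, payoff 69): dropping to 0 → total 40, payoff 0. No gain.
Town 2 (pledges 0, payoff 109): pledging 40 → total 120, payoff 69. No gain.
Town 3 (pledges 20, payoff 89): dropping to 0 → total 60, payoff 0. No gain.
Town 4 (pledges 0, payoff 109): pledging 60 → total 140, payoff 49. No gain.
Town 5 (pledges 20, payoff 89): dropping to 0 → total 60, payoff 0. No gain.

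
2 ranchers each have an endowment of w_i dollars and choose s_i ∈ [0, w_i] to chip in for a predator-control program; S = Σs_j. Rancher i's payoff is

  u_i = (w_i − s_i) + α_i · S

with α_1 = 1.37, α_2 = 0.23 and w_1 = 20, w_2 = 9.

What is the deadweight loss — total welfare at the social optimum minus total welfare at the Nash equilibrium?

∂u_i/∂s_i = α_i − 1, so rancher i contributes w_i if α_i > 1, else 0.
α_i > 1 for i ∈ {1}; NE contributions (20, 0), S = 20.
W^NE = Σw_i − S^NE + (Σα_i)·S^NE = 29 + 0.6·20 = 41.
Planner: ∂(Σu_j)/∂s_i = Σα_j − 1 = 0.6 > 0, so everyone contributes w_i; S^SO = 29, W^SO = 29 + 0.6·29 = 46.4.
Deadweight loss = 5.4.

5.4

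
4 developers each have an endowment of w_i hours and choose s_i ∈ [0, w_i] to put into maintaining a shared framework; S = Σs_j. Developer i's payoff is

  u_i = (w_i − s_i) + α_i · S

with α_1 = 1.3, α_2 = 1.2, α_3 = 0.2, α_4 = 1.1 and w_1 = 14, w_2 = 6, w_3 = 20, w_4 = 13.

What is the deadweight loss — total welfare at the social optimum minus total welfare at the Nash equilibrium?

∂u_i/∂s_i = α_i − 1, so developer i contributes w_i if α_i > 1, else 0.
α_i > 1 for i ∈ {1, 2, 4}; NE contributions (14, 6, 0, 13), S = 33.
W^NE = Σw_i − S^NE + (Σα_i)·S^NE = 53 + 2.8·33 = 145.4.
Planner: ∂(Σu_j)/∂s_i = Σα_j − 1 = 2.8 > 0, so everyone contributes w_i; S^SO = 53, W^SO = 53 + 2.8·53 = 201.4.
Deadweight loss = 56.

56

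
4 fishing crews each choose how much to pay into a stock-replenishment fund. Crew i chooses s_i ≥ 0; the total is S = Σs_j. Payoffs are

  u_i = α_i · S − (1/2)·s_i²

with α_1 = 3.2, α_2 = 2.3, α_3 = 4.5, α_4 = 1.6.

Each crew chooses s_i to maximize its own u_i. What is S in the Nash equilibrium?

Crew i's FOC: ∂u_i/∂s_i = α_i − s_i = 0, so s_i* = α_i.
NE contributions = (3.2, 2.3, 4.5, 1.6); S = 11.6.

11.6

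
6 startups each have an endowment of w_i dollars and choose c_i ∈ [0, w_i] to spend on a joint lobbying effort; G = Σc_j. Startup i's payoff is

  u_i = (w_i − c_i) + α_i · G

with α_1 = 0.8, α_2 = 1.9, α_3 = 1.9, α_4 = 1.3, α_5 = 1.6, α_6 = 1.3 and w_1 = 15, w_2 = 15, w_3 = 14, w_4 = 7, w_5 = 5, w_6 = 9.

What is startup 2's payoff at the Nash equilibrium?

95

∂u_i/∂c_i = α_i − 1, so startup i contributes w_i if α_i > 1, else 0.
α_i > 1 for i ∈ {2, 3, 4, 5, 6}; NE contributions (0, 15, 14, 7, 5, 9), G = 50.
u_2 = (15 − 15) + 1.9·50 = 95.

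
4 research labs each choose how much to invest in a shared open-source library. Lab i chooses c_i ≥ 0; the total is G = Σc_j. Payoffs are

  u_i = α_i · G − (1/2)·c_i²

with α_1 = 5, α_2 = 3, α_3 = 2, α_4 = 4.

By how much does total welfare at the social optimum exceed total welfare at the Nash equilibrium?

Lab i's FOC: ∂u_i/∂c_i = α_i − c_i = 0, so c_i* = α_i.
NE contributions = (5, 3, 2, 4); G = 14.
W^NE = (Σα)·G − ½Σα_i² = 14² − ½·54 = 169.
Planner sets c_i = Σα_j = 14 for every i, so G^SO = 4·14 = 56.
W^SO = (Σα)·G^SO − ½·4·(Σα)² = (4/2)·14² = 392.
Deadweight loss = W^SO − W^NE = 223.

223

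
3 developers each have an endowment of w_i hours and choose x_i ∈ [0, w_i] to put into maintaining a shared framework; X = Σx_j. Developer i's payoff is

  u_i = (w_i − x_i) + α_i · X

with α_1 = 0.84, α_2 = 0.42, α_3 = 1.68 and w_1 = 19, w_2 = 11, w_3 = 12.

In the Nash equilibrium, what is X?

∂u_i/∂x_i = α_i − 1, so developer i contributes w_i if α_i > 1, else 0.
α_i > 1 for i ∈ {3}; NE contributions (0, 0, 12), X = 12.

12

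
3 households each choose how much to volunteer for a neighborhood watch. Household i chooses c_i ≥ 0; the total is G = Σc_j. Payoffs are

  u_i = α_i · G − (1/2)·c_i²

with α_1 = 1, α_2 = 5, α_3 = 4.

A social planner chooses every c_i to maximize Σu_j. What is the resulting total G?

Planner FOC: ∂(Σu_j)/∂c_i = (Σα_j) − c_i = 0, so c_i^SO = Σα_j = 10 for every i; G^SO = 30.

30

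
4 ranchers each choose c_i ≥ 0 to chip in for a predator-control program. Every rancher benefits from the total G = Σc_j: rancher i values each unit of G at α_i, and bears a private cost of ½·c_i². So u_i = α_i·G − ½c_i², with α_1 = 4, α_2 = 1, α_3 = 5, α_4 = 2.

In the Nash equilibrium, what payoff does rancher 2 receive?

Rancher i's FOC: ∂u_i/∂c_i = α_i − c_i = 0, so c_i* = α_i.
NE contributions = (4, 1, 5, 2); G = 12.
u_2 = α_2·G − ½·(c_2)² = 1·12 − ½·1² = 11.5.

11.5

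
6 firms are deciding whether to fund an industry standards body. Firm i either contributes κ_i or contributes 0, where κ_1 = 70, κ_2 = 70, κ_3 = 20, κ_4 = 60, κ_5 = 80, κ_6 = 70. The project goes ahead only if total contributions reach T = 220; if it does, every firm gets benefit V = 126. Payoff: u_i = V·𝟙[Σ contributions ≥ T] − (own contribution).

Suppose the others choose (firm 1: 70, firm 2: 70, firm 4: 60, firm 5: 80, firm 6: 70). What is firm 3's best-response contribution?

Others' total = 350 ≥ 220; contributing adds cost 20 for no extra benefit.
Best response: 0.

0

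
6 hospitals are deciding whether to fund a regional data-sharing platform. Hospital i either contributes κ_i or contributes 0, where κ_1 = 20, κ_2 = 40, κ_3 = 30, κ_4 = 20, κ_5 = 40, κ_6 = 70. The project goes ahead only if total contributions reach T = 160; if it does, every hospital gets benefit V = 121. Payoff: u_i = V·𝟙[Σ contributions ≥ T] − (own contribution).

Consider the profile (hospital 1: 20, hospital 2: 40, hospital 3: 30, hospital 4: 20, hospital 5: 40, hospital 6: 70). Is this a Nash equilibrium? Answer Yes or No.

Total = 220 ≥ 160: provided.
Hospital 1 (pledges 20, payoff 101): dropping to 0 → total 200, payoff 121. Profitable deviation.

No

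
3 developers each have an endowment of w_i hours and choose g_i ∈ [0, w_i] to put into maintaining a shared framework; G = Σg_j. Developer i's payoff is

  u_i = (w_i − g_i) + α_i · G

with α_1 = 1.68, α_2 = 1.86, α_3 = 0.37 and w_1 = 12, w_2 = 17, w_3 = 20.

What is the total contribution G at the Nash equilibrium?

29

∂u_i/∂g_i = α_i − 1, so developer i contributes w_i if α_i > 1, else 0.
α_i > 1 for i ∈ {1, 2}; NE contributions (12, 17, 0), G = 29.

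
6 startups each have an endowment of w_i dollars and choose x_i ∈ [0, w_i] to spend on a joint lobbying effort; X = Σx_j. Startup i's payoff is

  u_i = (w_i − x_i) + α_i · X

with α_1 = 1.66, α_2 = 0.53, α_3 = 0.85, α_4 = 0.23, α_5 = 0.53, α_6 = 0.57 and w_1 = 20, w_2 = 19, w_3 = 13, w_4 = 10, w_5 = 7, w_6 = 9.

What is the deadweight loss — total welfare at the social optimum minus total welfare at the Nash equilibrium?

195.46

∂u_i/∂x_i = α_i − 1, so startup i contributes w_i if α_i > 1, else 0.
α_i > 1 for i ∈ {1}; NE contributions (20, 0, 0, 0, 0, 0), X = 20.
W^NE = Σw_i − X^NE + (Σα_i)·X^NE = 78 + 3.37·20 = 145.4.
Planner: ∂(Σu_j)/∂x_i = Σα_j − 1 = 3.37 > 0, so everyone contributes w_i; X^SO = 78, W^SO = 78 + 3.37·78 = 340.86.
Deadweight loss = 195.46.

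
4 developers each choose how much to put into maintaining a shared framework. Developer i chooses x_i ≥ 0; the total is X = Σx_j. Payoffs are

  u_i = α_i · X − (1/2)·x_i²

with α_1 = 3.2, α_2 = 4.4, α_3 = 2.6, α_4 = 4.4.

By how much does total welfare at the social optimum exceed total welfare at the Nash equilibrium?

241.02

Developer i's FOC: ∂u_i/∂x_i = α_i − x_i = 0, so x_i* = α_i.
NE contributions = (3.2, 4.4, 2.6, 4.4); X = 14.6.
W^NE = (Σα)·X − ½Σα_i² = 14.6² − ½·55.72 = 185.3.
Planner sets x_i = Σα_j = 14.6 for every i, so X^SO = 4·14.6 = 58.4.
W^SO = (Σα)·X^SO − ½·4·(Σα)² = (4/2)·14.6² = 426.32.
Deadweight loss = W^SO − W^NE = 241.02.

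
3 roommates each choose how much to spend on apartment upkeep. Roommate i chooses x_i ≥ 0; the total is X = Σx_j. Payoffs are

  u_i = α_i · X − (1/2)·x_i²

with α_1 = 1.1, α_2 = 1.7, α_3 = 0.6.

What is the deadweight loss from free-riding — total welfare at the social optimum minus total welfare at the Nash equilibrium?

8.01

Roommate i's FOC: ∂u_i/∂x_i = α_i − x_i = 0, so x_i* = α_i.
NE contributions = (1.1, 1.7, 0.6); X = 3.4.
W^NE = (Σα)·X − ½Σα_i² = 3.4² − ½·4.46 = 9.33.
Planner sets x_i = Σα_j = 3.4 for every i, so X^SO = 3·3.4 = 10.2.
W^SO = (Σα)·X^SO − ½·3·(Σα)² = (3/2)·3.4² = 17.34.
Deadweight loss = W^SO − W^NE = 8.01.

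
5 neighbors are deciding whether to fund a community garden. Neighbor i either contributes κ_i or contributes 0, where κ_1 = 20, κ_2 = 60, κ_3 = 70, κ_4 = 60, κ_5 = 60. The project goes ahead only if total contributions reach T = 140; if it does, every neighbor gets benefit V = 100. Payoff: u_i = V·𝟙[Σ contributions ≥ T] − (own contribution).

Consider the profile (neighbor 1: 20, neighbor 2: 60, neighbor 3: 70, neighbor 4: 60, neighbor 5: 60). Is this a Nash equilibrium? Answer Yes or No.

Total = 270 ≥ 140: provided.
Neighbor 1 (pledges 20, payoff 80): dropping to 0 → total 250, payoff 100. Profitable deviation.

No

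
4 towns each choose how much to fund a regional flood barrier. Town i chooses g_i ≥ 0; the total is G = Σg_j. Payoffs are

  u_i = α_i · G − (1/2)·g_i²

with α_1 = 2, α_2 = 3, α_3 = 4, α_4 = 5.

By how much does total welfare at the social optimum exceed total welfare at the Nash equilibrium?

223

Town i's FOC: ∂u_i/∂g_i = α_i − g_i = 0, so g_i* = α_i.
NE contributions = (2, 3, 4, 5); G = 14.
W^NE = (Σα)·G − ½Σα_i² = 14² − ½·54 = 169.
Planner sets g_i = Σα_j = 14 for every i, so G^SO = 4·14 = 56.
W^SO = (Σα)·G^SO − ½·4·(Σα)² = (4/2)·14² = 392.
Deadweight loss = W^SO − W^NE = 223.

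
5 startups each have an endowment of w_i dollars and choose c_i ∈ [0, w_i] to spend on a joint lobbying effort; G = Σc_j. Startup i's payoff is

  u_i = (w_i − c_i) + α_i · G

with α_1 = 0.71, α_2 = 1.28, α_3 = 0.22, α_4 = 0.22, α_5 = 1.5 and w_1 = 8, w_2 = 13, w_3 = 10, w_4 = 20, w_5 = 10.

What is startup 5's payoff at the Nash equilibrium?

34.5

∂u_i/∂c_i = α_i − 1, so startup i contributes w_i if α_i > 1, else 0.
α_i > 1 for i ∈ {2, 5}; NE contributions (0, 13, 0, 0, 10), G = 23.
u_5 = (10 − 10) + 1.5·23 = 34.5.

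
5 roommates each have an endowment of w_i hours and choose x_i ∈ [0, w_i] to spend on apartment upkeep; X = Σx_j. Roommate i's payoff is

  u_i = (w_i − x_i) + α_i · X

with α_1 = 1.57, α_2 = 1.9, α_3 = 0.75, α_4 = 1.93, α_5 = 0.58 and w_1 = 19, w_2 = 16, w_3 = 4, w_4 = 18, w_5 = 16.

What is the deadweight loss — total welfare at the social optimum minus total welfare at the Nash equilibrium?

∂u_i/∂x_i = α_i − 1, so roommate i contributes w_i if α_i > 1, else 0.
α_i > 1 for i ∈ {1, 2, 4}; NE contributions (19, 16, 0, 18, 0), X = 53.
W^NE = Σw_i − X^NE + (Σα_i)·X^NE = 73 + 5.73·53 = 376.69.
Planner: ∂(Σu_j)/∂x_i = Σα_j − 1 = 5.73 > 0, so everyone contributes w_i; X^SO = 73, W^SO = 73 + 5.73·73 = 491.29.
Deadweight loss = 114.6.

114.6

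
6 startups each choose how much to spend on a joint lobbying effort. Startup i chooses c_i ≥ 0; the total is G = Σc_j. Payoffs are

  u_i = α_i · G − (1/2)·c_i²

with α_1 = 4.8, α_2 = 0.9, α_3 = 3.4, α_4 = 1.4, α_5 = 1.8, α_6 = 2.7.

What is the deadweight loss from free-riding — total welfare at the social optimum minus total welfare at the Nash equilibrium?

Startup i's FOC: ∂u_i/∂c_i = α_i − c_i = 0, so c_i* = α_i.
NE contributions = (4.8, 0.9, 3.4, 1.4, 1.8, 2.7); G = 15.
W^NE = (Σα)·G − ½Σα_i² = 15² − ½·47.9 = 201.05.
Planner sets c_i = Σα_j = 15 for every i, so G^SO = 6·15 = 90.
W^SO = (Σα)·G^SO − ½·6·(Σα)² = (6/2)·15² = 675.
Deadweight loss = W^SO − W^NE = 473.95.

473.95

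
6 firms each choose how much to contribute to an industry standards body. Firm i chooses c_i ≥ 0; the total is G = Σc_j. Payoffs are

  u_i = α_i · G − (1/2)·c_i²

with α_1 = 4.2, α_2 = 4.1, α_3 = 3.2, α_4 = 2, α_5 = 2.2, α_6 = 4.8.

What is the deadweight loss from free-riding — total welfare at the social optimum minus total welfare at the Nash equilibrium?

Firm i's FOC: ∂u_i/∂c_i = α_i − c_i = 0, so c_i* = α_i.
NE contributions = (4.2, 4.1, 3.2, 2, 2.2, 4.8); G = 20.5.
W^NE = (Σα)·G − ½Σα_i² = 20.5² − ½·76.57 = 381.965.
Planner sets c_i = Σα_j = 20.5 for every i, so G^SO = 6·20.5 = 123.
W^SO = (Σα)·G^SO − ½·6·(Σα)² = (6/2)·20.5² = 1260.75.
Deadweight loss = W^SO − W^NE = 878.785.

878.785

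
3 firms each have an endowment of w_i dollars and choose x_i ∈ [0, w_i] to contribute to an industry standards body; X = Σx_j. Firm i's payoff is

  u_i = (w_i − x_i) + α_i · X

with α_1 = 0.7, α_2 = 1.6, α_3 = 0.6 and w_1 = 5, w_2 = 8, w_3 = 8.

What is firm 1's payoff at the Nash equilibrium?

10.6

∂u_i/∂x_i = α_i − 1, so firm i contributes w_i if α_i > 1, else 0.
α_i > 1 for i ∈ {2}; NE contributions (0, 8, 0), X = 8.
u_1 = (5 − 0) + 0.7·8 = 10.6.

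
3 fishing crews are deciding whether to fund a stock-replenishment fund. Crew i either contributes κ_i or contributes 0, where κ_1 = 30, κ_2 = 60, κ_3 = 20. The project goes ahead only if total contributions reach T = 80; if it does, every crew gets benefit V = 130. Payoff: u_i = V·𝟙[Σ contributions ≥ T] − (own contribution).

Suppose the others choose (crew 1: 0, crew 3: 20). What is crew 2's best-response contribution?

Others' total = 20. Contributing 60 brings total to 80 ≥ 80: gain V − κ_2 = 70.
Best response: 60.

60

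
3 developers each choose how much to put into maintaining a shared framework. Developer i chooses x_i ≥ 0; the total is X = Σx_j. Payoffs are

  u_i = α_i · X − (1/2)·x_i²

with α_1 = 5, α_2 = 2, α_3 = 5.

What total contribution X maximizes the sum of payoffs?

Planner FOC: ∂(Σu_j)/∂x_i = (Σα_j) − x_i = 0, so x_i^SO = Σα_j = 12 for every i; X^SO = 36.

36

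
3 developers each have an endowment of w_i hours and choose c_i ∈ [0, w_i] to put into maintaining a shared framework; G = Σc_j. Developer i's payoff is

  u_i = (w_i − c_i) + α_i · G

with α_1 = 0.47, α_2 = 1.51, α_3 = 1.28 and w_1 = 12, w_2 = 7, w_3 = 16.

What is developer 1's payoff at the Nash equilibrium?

22.81

∂u_i/∂c_i = α_i − 1, so developer i contributes w_i if α_i > 1, else 0.
α_i > 1 for i ∈ {2, 3}; NE contributions (0, 7, 16), G = 23.
u_1 = (12 − 0) + 0.47·23 = 22.81.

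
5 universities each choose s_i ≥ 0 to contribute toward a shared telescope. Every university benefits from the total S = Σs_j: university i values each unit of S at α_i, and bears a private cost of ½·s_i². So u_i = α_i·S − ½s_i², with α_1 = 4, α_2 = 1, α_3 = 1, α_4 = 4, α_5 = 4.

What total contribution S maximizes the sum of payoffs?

Planner FOC: ∂(Σu_j)/∂s_i = (Σα_j) − s_i = 0, so s_i^SO = Σα_j = 14 for every i; S^SO = 70.

70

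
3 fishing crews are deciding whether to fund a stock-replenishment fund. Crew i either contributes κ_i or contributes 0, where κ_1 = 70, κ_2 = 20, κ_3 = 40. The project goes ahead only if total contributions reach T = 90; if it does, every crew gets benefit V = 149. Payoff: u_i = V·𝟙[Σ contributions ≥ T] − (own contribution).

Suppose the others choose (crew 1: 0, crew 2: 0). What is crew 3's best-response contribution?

Others' total = 0. Even contributing 40 gives 40 < 90: no benefit either way.
Best response: 0.

0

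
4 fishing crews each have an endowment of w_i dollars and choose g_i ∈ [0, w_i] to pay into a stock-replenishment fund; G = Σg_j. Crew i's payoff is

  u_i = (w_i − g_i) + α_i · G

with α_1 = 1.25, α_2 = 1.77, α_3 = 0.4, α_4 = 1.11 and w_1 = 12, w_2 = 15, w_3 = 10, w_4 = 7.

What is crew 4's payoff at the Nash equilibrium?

∂u_i/∂g_i = α_i − 1, so crew i contributes w_i if α_i > 1, else 0.
α_i > 1 for i ∈ {1, 2, 4}; NE contributions (12, 15, 0, 7), G = 34.
u_4 = (7 − 7) + 1.11·34 = 37.74.

37.74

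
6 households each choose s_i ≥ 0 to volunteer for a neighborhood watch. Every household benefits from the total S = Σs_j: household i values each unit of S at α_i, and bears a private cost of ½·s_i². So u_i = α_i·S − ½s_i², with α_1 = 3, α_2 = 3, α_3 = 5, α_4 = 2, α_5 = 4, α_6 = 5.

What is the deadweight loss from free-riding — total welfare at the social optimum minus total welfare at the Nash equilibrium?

1012

Household i's FOC: ∂u_i/∂s_i = α_i − s_i = 0, so s_i* = α_i.
NE contributions = (3, 3, 5, 2, 4, 5); S = 22.
W^NE = (Σα)·S − ½Σα_i² = 22² − ½·88 = 440.
Planner sets s_i = Σα_j = 22 for every i, so S^SO = 6·22 = 132.
W^SO = (Σα)·S^SO − ½·6·(Σα)² = (6/2)·22² = 1452.
Deadweight loss = W^SO − W^NE = 1012.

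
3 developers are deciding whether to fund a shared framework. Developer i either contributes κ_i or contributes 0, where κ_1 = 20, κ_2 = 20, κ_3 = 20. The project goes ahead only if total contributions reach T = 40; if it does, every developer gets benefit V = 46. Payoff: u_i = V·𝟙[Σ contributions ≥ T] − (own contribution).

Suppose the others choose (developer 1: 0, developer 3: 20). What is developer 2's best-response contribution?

20

Others' total = 20. Contributing 20 brings total to 40 ≥ 40: gain V − κ_2 = 26.
Best response: 20.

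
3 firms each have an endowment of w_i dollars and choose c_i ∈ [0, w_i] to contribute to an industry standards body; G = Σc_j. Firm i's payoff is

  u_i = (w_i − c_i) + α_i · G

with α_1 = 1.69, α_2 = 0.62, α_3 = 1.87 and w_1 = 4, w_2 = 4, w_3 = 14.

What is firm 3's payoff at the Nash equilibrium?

∂u_i/∂c_i = α_i − 1, so firm i contributes w_i if α_i > 1, else 0.
α_i > 1 for i ∈ {1, 3}; NE contributions (4, 0, 14), G = 18.
u_3 = (14 − 14) + 1.87·18 = 33.66.

33.66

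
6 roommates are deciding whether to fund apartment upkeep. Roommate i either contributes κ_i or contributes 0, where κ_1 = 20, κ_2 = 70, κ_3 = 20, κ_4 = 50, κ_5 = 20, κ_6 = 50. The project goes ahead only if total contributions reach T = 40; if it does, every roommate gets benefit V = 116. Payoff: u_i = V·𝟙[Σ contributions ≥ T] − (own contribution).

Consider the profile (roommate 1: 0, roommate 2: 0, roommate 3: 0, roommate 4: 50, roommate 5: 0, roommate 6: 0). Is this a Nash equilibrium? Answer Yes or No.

Yes

Total = 50 ≥ 40: provided.
Roommate 1 (pledges 0, payoff 116): pledging 20 → total 70, payoff 96. No gain.
Roommate 2 (pledges 0, payoff 116): pledging 70 → total 120, payoff 46. No gain.
Roommate 3 (pledges 0, payoff 116): pledging 20 → total 70, payoff 96. No gain.
Roommate 4 (pledges 50, payoff 66): dropping to 0 → total 0, payoff 0. No gain.
Roommate 5 (pledges 0, payoff 116): pledging 20 → total 70, payoff 96. No gain.
Roommate 6 (pledges 0, payoff 116): pledging 50 → total 100, payoff 66. No gain.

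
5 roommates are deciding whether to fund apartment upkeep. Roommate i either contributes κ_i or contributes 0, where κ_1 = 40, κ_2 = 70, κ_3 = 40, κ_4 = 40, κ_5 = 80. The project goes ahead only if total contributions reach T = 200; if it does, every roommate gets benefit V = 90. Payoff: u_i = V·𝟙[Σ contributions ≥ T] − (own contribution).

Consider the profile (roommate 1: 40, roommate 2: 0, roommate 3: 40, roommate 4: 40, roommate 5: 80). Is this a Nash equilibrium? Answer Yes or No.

Total = 200 ≥ 200: provided.
Roommate 1 (pledges 40, payoff 50): dropping to 0 → total 160, payoff 0. No gain.
Roommate 2 (pledges 0, payoff 90): pledging 70 → total 270, payoff 20. No gain.
Roommate 3 (pledges 40, payoff 50): dropping to 0 → total 160, payoff 0. No gain.
Roommate 4 (pledges 40, payoff 50): dropping to 0 → total 160, payoff 0. No gain.
Roommate 5 (pledges 80, payoff 10): dropping to 0 → total 120, payoff 0. No gain.

Yes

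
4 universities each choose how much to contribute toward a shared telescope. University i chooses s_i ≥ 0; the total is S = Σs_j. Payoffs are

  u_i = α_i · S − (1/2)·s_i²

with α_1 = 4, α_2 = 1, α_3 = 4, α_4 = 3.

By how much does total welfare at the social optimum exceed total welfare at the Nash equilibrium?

165

University i's FOC: ∂u_i/∂s_i = α_i − s_i = 0, so s_i* = α_i.
NE contributions = (4, 1, 4, 3); S = 12.
W^NE = (Σα)·S − ½Σα_i² = 12² − ½·42 = 123.
Planner sets s_i = Σα_j = 12 for every i, so S^SO = 4·12 = 48.
W^SO = (Σα)·S^SO − ½·4·(Σα)² = (4/2)·12² = 288.
Deadweight loss = W^SO − W^NE = 165.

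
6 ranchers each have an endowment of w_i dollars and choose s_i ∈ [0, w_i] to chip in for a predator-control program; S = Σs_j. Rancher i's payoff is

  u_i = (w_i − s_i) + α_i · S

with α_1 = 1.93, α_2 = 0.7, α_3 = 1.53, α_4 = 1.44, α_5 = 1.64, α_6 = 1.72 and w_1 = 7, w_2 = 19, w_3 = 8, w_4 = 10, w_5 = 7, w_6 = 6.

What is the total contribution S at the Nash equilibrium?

38

∂u_i/∂s_i = α_i − 1, so rancher i contributes w_i if α_i > 1, else 0.
α_i > 1 for i ∈ {1, 3, 4, 5, 6}; NE contributions (7, 0, 8, 10, 7, 6), S = 38.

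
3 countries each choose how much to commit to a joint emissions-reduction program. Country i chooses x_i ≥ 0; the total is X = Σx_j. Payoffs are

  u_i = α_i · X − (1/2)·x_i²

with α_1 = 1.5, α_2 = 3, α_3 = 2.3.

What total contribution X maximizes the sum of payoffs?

20.4

Planner FOC: ∂(Σu_j)/∂x_i = (Σα_j) − x_i = 0, so x_i^SO = Σα_j = 6.8 for every i; X^SO = 20.4.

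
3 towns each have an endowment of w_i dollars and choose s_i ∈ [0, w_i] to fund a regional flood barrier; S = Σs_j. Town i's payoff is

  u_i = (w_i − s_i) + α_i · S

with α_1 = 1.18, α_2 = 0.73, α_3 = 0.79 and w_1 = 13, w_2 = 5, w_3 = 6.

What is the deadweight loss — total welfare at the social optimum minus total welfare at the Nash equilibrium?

18.7

∂u_i/∂s_i = α_i − 1, so town i contributes w_i if α_i > 1, else 0.
α_i > 1 for i ∈ {1}; NE contributions (13, 0, 0), S = 13.
W^NE = Σw_i − S^NE + (Σα_i)·S^NE = 24 + 1.7·13 = 46.1.
Planner: ∂(Σu_j)/∂s_i = Σα_j − 1 = 1.7 > 0, so everyone contributes w_i; S^SO = 24, W^SO = 24 + 1.7·24 = 64.8.
Deadweight loss = 18.7.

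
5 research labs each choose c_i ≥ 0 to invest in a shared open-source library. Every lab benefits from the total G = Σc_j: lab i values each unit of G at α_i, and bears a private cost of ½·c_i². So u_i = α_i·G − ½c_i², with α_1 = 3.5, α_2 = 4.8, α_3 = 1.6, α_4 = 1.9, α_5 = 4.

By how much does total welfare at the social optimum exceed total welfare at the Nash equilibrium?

403.19

Lab i's FOC: ∂u_i/∂c_i = α_i − c_i = 0, so c_i* = α_i.
NE contributions = (3.5, 4.8, 1.6, 1.9, 4); G = 15.8.
W^NE = (Σα)·G − ½Σα_i² = 15.8² − ½·57.46 = 220.91.
Planner sets c_i = Σα_j = 15.8 for every i, so G^SO = 5·15.8 = 79.
W^SO = (Σα)·G^SO − ½·5·(Σα)² = (5/2)·15.8² = 624.1.
Deadweight loss = W^SO − W^NE = 403.19.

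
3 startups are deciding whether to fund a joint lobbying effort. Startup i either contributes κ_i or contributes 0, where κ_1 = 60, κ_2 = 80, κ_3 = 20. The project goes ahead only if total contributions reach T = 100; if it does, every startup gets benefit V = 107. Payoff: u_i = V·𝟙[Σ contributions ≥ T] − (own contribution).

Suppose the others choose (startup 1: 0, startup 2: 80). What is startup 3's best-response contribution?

20

Others' total = 80. Contributing 20 brings total to 100 ≥ 100: gain V − κ_3 = 87.
Best response: 20.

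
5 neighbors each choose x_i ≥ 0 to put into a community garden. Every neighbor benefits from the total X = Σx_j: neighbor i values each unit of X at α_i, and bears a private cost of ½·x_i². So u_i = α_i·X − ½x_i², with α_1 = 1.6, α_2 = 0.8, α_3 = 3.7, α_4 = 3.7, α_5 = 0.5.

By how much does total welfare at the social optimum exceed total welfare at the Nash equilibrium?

Neighbor i's FOC: ∂u_i/∂x_i = α_i − x_i = 0, so x_i* = α_i.
NE contributions = (1.6, 0.8, 3.7, 3.7, 0.5); X = 10.3.
W^NE = (Σα)·X − ½Σα_i² = 10.3² − ½·30.83 = 90.675.
Planner sets x_i = Σα_j = 10.3 for every i, so X^SO = 5·10.3 = 51.5.
W^SO = (Σα)·X^SO − ½·5·(Σα)² = (5/2)·10.3² = 265.225.
Deadweight loss = W^SO − W^NE = 174.55.

174.55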